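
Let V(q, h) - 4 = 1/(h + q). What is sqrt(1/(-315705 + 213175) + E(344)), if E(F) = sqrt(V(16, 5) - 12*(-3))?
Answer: sqrt(-45215730 + 6402052148100*sqrt(21))/2153130 ≈ 2.5156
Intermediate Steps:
V(q, h) = 4 + 1/(h + q)
E(F) = 29*sqrt(21)/21 (E(F) = sqrt((1 + 4*5 + 4*16)/(5 + 16) - 12*(-3)) = sqrt((1 + 20 + 64)/21 + 36) = sqrt((1/21)*85 + 36) = sqrt(85/21 + 36) = sqrt(841/21) = 29*sqrt(21)/21)
sqrt(1/(-315705 + 213175) + E(344)) = sqrt(1/(-315705 + 213175) + 29*sqrt(21)/21) = sqrt(1/(-102530) + 29*sqrt(21)/21) = sqrt(-1/102530 + 29*sqrt(21)/21)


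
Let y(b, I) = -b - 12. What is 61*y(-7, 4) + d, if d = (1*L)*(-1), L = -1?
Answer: -304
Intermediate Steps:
y(b, I) = -12 - b
d = 1 (d = (1*(-1))*(-1) = -1*(-1) = 1)
61*y(-7, 4) + d = 61*(-12 - 1*(-7)) + 1 = 61*(-12 + 7) + 1 = 61*(-5) + 1 = -305 + 1 = -304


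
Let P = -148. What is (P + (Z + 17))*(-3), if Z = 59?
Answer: 216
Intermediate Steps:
(P + (Z + 17))*(-3) = (-148 + (59 + 17))*(-3) = (-148 + 76)*(-3) = -72*(-3) = 216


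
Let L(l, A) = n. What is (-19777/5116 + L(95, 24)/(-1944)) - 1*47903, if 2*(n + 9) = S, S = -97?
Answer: -238228815215/4972752 ≈ -47907.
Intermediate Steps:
n = -115/2 (n = -9 + (1/2)*(-97) = -9 - 97/2 = -115/2 ≈ -57.500)
L(l, A) = -115/2
(-19777/5116 + L(95, 24)/(-1944)) - 1*47903 = (-19777/5116 - 115/2/(-1944)) - 1*47903 = (-19777*1/5116 - 115/2*(-1/1944)) - 47903 = (-19777/5116 + 115/3888) - 47903 = -19076159/4972752 - 47903 = -238228815215/4972752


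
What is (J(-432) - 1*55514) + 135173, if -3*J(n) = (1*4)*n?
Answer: 80235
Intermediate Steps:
J(n) = -4*n/3 (J(n) = -1*4*n/3 = -4*n/3)
(J(-432) - 1*55514) + 135173 = (-4/3*(-432) - 1*55514) + 135173 = (576 - 55514) + 135173 = -54938 + 135173 = 80235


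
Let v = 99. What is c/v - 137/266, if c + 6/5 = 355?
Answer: 402739/131670 ≈ 3.0587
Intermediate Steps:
c = 1769/5 (c = -6/5 + 355 = 1769/5 ≈ 353.80)
c/v - 137/266 = (1769/5)/99 - 137/266 = (1769/5)*(1/99) - 137*1/266 = 1769/495 - 137/266 = 402739/131670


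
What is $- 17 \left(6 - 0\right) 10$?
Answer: $-1020$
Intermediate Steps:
$- 17 \left(6 - 0\right) 10 = - 17 \left(6 + 0\right) 10 = \left(-17\right) 6 \cdot 10 = \left(-102\right) 10 = -1020$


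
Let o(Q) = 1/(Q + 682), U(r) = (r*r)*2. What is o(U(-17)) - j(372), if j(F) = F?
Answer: -468719/1260 ≈ -372.00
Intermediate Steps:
U(r) = 2*r² (U(r) = r²*2 = 2*r²)
o(Q) = 1/(682 + Q)
o(U(-17)) - j(372) = 1/(682 + 2*(-17)²) - 1*372 = 1/(682 + 2*289) - 372 = 1/(682 + 578) - 372 = 1/1260 - 372 = -468719/1260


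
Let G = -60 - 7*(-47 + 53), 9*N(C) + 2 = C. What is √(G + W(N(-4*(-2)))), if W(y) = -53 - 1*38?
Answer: I*√193 ≈ 13.892*I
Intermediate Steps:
N(C) = -2/9 + C/9
W(y) = -91 (W(y) = -53 - 38 = -91)
G = -102 (G = -60 - 7*6 = -60 - 42 = -102)
√(G + W(N(-4*(-2)))) = √(-102 - 91) = √(-193) = I*√193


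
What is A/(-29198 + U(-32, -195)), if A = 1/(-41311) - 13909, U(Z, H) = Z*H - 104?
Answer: 287297350/476357141 ≈ 0.60311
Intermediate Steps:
U(Z, H) = -104 + H*Z (U(Z, H) = H*Z - 104 = -104 + H*Z)
A = -574594700/41311 (A = -1/41311 - 13909 = -574594700/41311 ≈ -13909.)
A/(-29198 + U(-32, -195)) = -574594700/(41311*(-29198 + (-104 - 195*(-32)))) = -574594700/(41311*(-29198 + (-104 + 6240))) = -574594700/(41311*(-29198 + 6136)) = -574594700/41311/(-23062) = -574594700/41311*(-1/23062) = 287297350/476357141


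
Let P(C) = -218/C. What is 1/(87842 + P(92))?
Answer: 46/4040623 ≈ 1.1384e-5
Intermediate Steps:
1/(87842 + P(92)) = 1/(87842 - 218/92) = 1/(87842 - 218*1/92) = 1/(87842 - 109/46) = 1/(4040623/46) = 46/4040623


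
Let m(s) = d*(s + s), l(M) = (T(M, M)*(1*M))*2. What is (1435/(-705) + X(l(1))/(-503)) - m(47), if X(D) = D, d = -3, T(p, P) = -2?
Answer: 19856489/70923 ≈ 279.97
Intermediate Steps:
l(M) = -4*M (l(M) = -2*M*2 = -4*M)
m(s) = -6*s (m(s) = -3*(s + s) = -6*s)
(1435/(-705) + X(l(1))/(-503)) - m(47) = (1435/(-705) - 4*1/(-503)) - (-6)*47 = (1435*(-1/705) - 4*(-1/503)) - 1*(-282) = (-287/141 + 4/503) + 282 = -143797/70923 + 282 = 19856489/70923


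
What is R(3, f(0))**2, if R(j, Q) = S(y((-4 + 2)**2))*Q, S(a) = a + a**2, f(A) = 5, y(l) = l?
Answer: 10000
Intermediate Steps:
R(j, Q) = 20*Q (R(j, Q) = ((-4 + 2)**2*(1 + (-4 + 2)**2))*Q = ((-2)**2*(1 + (-2)**2))*Q = (4*(1 + 4))*Q = (4*5)*Q = 20*Q)
R(3, f(0))**2 = (20*5)**2 = 100**2 = 10000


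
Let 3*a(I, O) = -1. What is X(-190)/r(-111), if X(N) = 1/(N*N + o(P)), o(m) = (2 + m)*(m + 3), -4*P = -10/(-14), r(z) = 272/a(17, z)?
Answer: -49/1443627879 ≈ -3.3942e-8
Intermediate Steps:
a(I, O) = -⅓ (a(I, O) = (⅓)*(-1) = -⅓)
r(z) = -816 (r(z) = 272/(-⅓) = 272*(-3) = -816)
P = -5/28 (P = -(-5)/(2*(-14)) = -(-5)*(-1)/(2*14) = -¼*5/7 = -5/28 ≈ -0.17857)
o(m) = (2 + m)*(3 + m)
X(N) = 1/(4029/784 + N²) (X(N) = 1/(N*N + (6 + (-5/28)² + 5*(-5/28))) = 1/(N² + (6 + 25/784 - 25/28)) = 1/(N² + 4029/784) = 1/(4029/784 + N²))
X(-190)/r(-111) = (784/(4029 + 784*(-190)²))/(-816) = (784/(4029 + 784*36100))*(-1/816) = (784/(4029 + 28302400))*(-1/816) = (784/28306429)*(-1/816) = -49/1443627879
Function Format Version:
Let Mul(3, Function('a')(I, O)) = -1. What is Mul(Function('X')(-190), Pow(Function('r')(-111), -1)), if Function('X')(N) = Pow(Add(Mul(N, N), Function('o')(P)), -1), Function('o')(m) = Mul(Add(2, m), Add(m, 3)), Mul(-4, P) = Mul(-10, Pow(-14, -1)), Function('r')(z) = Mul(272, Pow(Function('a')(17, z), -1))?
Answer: Rational(-49, 1443627879) ≈ -3.3942e-8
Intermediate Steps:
Function('a')(I, O) = Rational(-1, 3) (Function('a')(I, O) = Mul(Rational(1, 3), -1) = Rational(-1, 3))
Function('r')(z) = -816 (Function('r')(z) = Mul(272, Pow(Rational(-1, 3), -1)) = Mul(272, -3) = -816)
P = Rational(-5, 28) (P = Mul(Rational(-1, 4), Mul(-10, Pow(-14, -1))) = Mul(Rational(-1, 4), Mul(-10, Rational(-1, 14))) = Mul(Rational(-1, 4), Rational(5, 7)) = Rational(-5, 28) ≈ -0.17857)
Function('o')(m) = Mul(Add(2, m), Add(3, m))
Function('X')(N) = Pow(Add(Rational(4029, 784), Pow(N, 2)), -1) (Function('X')(N) = Pow(Add(Mul(N, N), Add(6, Pow(Rational(-5, 28), 2), Mul(5, Rational(-5, 28)))), -1) = Pow(Add(Pow(N, 2), Add(6, Rational(25, 784), Rational(-25, 28))), -1) = Pow(Add(Pow(N, 2), Rational(4029, 784)), -1) = Pow(Add(Rational(4029, 784), Pow(N, 2)), -1))
Mul(Function('X')(-190), Pow(Function('r')(-111), -1)) = Mul(Mul(784, Pow(Add(4029, Mul(784, Pow(-190, 2))), -1)), Pow(-816, -1)) = Mul(Mul(784, Pow(Add(4029, Mul(784, 36100)), -1)), Rational(-1, 816)) = Mul(Mul(784, Pow(Add(4029, 28302400), -1)), Rational(-1, 816)) = Mul(Mul(784, Pow(28306429, -1)), Rational(-1, 816)) = Mul(Mul(784, Rational(1, 28306429)), Rational(-1, 816)) = Mul(Rational(784, 28306429), Rational(-1, 816)) = Rational(-49, 1443627879)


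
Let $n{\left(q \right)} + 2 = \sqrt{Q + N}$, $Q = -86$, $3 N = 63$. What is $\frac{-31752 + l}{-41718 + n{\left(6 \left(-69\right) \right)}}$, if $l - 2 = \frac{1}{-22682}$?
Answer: $\frac{1001493468724}{1315978236771} + \frac{240051167 i \sqrt{65}}{13159782367710} \approx 0.76103 + 0.00014707 i$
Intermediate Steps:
$N = 21$ ($N = \frac{1}{3} \cdot 63 = 21$)
$n{\left(q \right)} = -2 + i \sqrt{65}$ ($n{\left(q \right)} = -2 + \sqrt{-86 + 21} = -2 + \sqrt{-65} = -2 + i \sqrt{65}$)
$l = \frac{45363}{22682}$ ($l = 2 + \frac{1}{-22682} = 2 - \frac{1}{22682} = \frac{45363}{22682} \approx 2.0$)
$\frac{-31752 + l}{-41718 + n{\left(6 \left(-69\right) \right)}} = \frac{-31752 + \frac{45363}{22682}}{-41718 - \left(2 - i \sqrt{65}\right)} = - \frac{720153501}{22682 \left(-41720 + i \sqrt{65}\right)}$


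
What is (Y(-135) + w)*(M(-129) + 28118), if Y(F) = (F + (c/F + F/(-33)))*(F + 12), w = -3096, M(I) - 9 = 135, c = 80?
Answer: 36593411504/99 ≈ 3.6963e+8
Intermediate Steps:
M(I) = 144 (M(I) = 9 + 135 = 144)
Y(F) = (12 + F)*(80/F + 32*F/33) (Y(F) = (F + (80/F + F/(-33)))*(F + 12) = (F + (80/F + F*(-1/33)))*(12 + F) = (F + (80/F - F/33))*(12 + F) = (80/F + 32*F/33)*(12 + F) = (12 + F)*(80/F + 32*F/33))
(Y(-135) + w)*(M(-129) + 28118) = ((80 + 960/(-135) + (32/33)*(-135)**2 + (128/11)*(-135)) - 3096)*(144 + 28118) = ((80 + 960*(-1/135) + (32/33)*18225 - 17280/11) - 3096)*28262 = ((80 - 64/9 + 194400/11 - 17280/11) - 3096)*28262 = (1601296/99 - 3096)*28262 = (1294792/99)*28262 = 36593411504/99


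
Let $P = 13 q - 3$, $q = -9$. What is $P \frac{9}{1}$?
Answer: $-1080$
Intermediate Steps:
$P = -120$ ($P = 13 \left(-9\right) - 3 = -117 - 3 = -120$)
$P \frac{9}{1} = - 120 \cdot \frac{9}{1} = - 120 \cdot 9 \cdot 1 = \left(-120\right) 9 = -1080$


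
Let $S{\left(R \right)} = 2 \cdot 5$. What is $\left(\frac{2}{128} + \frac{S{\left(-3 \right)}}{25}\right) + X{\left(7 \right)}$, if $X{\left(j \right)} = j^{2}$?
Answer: $\frac{15813}{320} \approx 49.416$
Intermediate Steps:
$S{\left(R \right)} = 10$
$\left(\frac{2}{128} + \frac{S{\left(-3 \right)}}{25}\right) + X{\left(7 \right)} = \left(\frac{2}{128} + \frac{10}{25}\right) + 7^{2} = \left(2 \cdot \frac{1}{128} + 10 \cdot \frac{1}{25}\right) + 49 = \left(\frac{1}{64} + \frac{2}{5}\right) + 49 = \frac{133}{320} + 49 = \frac{15813}{320}$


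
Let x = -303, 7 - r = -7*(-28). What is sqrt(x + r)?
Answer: 2*I*sqrt(123) ≈ 22.181*I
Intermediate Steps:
r = -189 (r = 7 - (-7)*(-28) = 7 - 1*196 = 7 - 196 = -189)
sqrt(x + r) = sqrt(-303 - 189) = sqrt(-492) = 2*I*sqrt(123)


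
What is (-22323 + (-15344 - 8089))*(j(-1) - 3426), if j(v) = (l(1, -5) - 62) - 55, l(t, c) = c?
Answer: 162342288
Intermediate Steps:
j(v) = -122 (j(v) = (-5 - 62) - 55 = -67 - 55 = -122)
(-22323 + (-15344 - 8089))*(j(-1) - 3426) = (-22323 + (-15344 - 8089))*(-122 - 3426) = (-22323 - 23433)*(-3548) = -45756*(-3548) = 162342288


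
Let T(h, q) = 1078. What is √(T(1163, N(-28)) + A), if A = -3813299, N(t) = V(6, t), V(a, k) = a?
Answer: I*√3812221 ≈ 1952.5*I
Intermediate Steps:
N(t) = 6
√(T(1163, N(-28)) + A) = √(1078 - 3813299) = √(-3812221) = I*√3812221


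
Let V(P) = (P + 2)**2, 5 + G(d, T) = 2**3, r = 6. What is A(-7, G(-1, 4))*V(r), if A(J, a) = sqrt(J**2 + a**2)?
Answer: 64*sqrt(58) ≈ 487.41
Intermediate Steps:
G(d, T) = 3 (G(d, T) = -5 + 2**3 = -5 + 8 = 3)
V(P) = (2 + P)**2
A(-7, G(-1, 4))*V(r) = sqrt((-7)**2 + 3**2)*(2 + 6)**2 = sqrt(49 + 9)*8**2 = sqrt(58)*64 = 64*sqrt(58)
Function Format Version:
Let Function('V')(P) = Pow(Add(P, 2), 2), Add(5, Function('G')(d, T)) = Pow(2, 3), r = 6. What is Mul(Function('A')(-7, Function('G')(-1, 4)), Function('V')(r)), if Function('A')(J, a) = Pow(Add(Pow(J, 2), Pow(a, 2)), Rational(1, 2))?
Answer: Mul(64, Pow(58, Rational(1, 2))) ≈ 487.41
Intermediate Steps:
Function('G')(d, T) = 3 (Function('G')(d, T) = Add(-5, Pow(2, 3)) = Add(-5, 8) = 3)
Function('V')(P) = Pow(Add(2, P), 2)
Mul(Function('A')(-7, Function('G')(-1, 4)), Function('V')(r)) = Mul(Pow(Add(Pow(-7, 2), Pow(3, 2)), Rational(1, 2)), Pow(Add(2, 6), 2)) = Mul(Pow(Add(49, 9), Rational(1, 2)), Pow(8, 2)) = Mul(Pow(58, Rational(1, 2)), 64) = Mul(64, Pow(58, Rational(1, 2)))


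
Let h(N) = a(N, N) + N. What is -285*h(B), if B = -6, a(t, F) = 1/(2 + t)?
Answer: 7125/4 ≈ 1781.3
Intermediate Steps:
h(N) = N + 1/(2 + N) (h(N) = 1/(2 + N) + N = N + 1/(2 + N))
-285*h(B) = -285*(1 - 6*(2 - 6))/(2 - 6) = -285*(1 - 6*(-4))/(-4) = -(-285)*(1 + 24)/4 = -(-285)*25/4 = -285*(-25/4) = 7125/4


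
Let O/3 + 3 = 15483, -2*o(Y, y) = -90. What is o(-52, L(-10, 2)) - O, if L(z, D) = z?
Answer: -46395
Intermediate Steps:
o(Y, y) = 45 (o(Y, y) = -½*(-90) = 45)
O = 46440 (O = -9 + 3*15483 = -9 + 46449 = 46440)
o(-52, L(-10, 2)) - O = 45 - 1*46440 = 45 - 46440 = -46395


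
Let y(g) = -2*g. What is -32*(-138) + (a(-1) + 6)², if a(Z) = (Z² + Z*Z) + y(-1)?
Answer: 4516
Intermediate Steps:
a(Z) = 2 + 2*Z² (a(Z) = (Z² + Z*Z) - 2*(-1) = (Z² + Z²) + 2 = 2*Z² + 2 = 2 + 2*Z²)
-32*(-138) + (a(-1) + 6)² = -32*(-138) + ((2 + 2*(-1)²) + 6)² = 4416 + ((2 + 2*1) + 6)² = 4416 + ((2 + 2) + 6)² = 4416 + (4 + 6)² = 4416 + 10² = 4416 + 100 = 4516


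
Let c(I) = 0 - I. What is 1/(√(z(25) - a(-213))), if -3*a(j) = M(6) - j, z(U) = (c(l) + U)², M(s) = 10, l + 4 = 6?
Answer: √5430/1810 ≈ 0.040712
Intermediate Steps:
l = 2 (l = -4 + 6 = 2)
c(I) = -I
z(U) = (-2 + U)² (z(U) = (-1*2 + U)² = (-2 + U)²)
a(j) = -10/3 + j/3 (a(j) = -(10 - j)/3 = -10/3 + j/3)
1/(√(z(25) - a(-213))) = 1/(√((-2 + 25)² - (-10/3 + (⅓)*(-213)))) = 1/(√(23² - (-10/3 - 71))) = 1/(√(529 - 1*(-223/3))) = 1/(√(529 + 223/3)) = 1/(√(1810/3)) = 1/(√5430/3) = √5430/1810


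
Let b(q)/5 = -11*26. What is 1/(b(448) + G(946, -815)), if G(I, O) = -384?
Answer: -1/1814 ≈ -0.00055127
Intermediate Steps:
b(q) = -1430 (b(q) = 5*(-11*26) = 5*(-286) = -1430)
1/(b(448) + G(946, -815)) = 1/(-1430 - 384) = 1/(-1814) = -1/1814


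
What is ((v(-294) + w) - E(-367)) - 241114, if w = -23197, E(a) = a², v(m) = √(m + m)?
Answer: -399000 + 14*I*√3 ≈ -3.99e+5 + 24.249*I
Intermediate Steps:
v(m) = √2*√m (v(m) = √(2*m) = √2*√m)
((v(-294) + w) - E(-367)) - 241114 = ((√2*√(-294) - 23197) - 1*(-367)²) - 241114 = ((√2*(7*I*√6) - 23197) - 1*134689) - 241114 = ((14*I*√3 - 23197) - 134689) - 241114 = ((-23197 + 14*I*√3) - 134689) - 241114 = (-157886 + 14*I*√3) - 241114 = -399000 + 14*I*√3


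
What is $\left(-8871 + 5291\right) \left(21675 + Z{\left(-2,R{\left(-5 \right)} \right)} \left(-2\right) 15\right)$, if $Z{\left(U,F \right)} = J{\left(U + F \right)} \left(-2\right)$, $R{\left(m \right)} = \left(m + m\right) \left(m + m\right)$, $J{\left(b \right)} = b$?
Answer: $-98646900$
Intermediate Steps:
$R{\left(m \right)} = 4 m^{2}$ ($R{\left(m \right)} = 2 m 2 m = 4 m^{2}$)
$Z{\left(U,F \right)} = - 2 F - 2 U$ ($Z{\left(U,F \right)} = \left(U + F\right) \left(-2\right) = \left(F + U\right) \left(-2\right) = - 2 F - 2 U$)
$\left(-8871 + 5291\right) \left(21675 + Z{\left(-2,R{\left(-5 \right)} \right)} \left(-2\right) 15\right) = \left(-8871 + 5291\right) \left(21675 + \left(- 2 \cdot 4 \left(-5\right)^{2} - -4\right) \left(-2\right) 15\right) = - 3580 \left(21675 + \left(- 2 \cdot 4 \cdot 25 + 4\right) \left(-2\right) 15\right) = - 3580 \left(21675 + \left(\left(-2\right) 100 + 4\right) \left(-2\right) 15\right) = - 3580 \left(21675 + \left(-200 + 4\right) \left(-2\right) 15\right) = - 3580 \left(21675 + \left(-196\right) \left(-2\right) 15\right) = - 3580 \left(21675 + 392 \cdot 15\right) = - 3580 \left(21675 + 5880\right) = \left(-3580\right) 27555 = -98646900$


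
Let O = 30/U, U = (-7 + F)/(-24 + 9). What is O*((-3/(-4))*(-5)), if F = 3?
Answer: -3375/8 ≈ -421.88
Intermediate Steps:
U = 4/15 (U = (-7 + 3)/(-24 + 9) = -4/(-15) = -4*(-1/15) = 4/15 ≈ 0.26667)
O = 225/2 (O = 30/(4/15) = 30*(15/4) = 225/2 ≈ 112.50)
O*((-3/(-4))*(-5)) = 225*((-3/(-4))*(-5))/2 = 225*(-1/4*(-3)*(-5))/2 = 225*((3/4)*(-5))/2 = (225/2)*(-15/4) = -3375/8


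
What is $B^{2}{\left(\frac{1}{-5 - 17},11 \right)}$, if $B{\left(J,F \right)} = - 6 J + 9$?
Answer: $\frac{10404}{121} \approx 85.984$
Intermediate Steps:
$B{\left(J,F \right)} = 9 - 6 J$
$B^{2}{\left(\frac{1}{-5 - 17},11 \right)} = \left(9 - \frac{6}{-5 - 17}\right)^{2} = \left(9 - \frac{6}{-22}\right)^{2} = \left(9 - - \frac{3}{11}\right)^{2} = \left(9 + \frac{3}{11}\right)^{2} = \left(\frac{102}{11}\right)^{2} = \frac{10404}{121}$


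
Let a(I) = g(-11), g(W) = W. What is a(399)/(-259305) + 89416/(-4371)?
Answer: -7728655933/377807385 ≈ -20.457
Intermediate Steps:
a(I) = -11
a(399)/(-259305) + 89416/(-4371) = -11/(-259305) + 89416/(-4371) = -11*(-1/259305) + 89416*(-1/4371) = 11/259305 - 89416/4371 = -7728655933/377807385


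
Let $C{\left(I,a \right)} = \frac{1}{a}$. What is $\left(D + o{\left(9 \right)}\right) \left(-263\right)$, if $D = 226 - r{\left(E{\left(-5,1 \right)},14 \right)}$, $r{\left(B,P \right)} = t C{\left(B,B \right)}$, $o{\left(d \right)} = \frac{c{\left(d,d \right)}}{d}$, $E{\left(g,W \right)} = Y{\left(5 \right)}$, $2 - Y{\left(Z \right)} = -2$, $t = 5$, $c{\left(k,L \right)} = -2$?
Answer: $- \frac{2125829}{36} \approx -59051.0$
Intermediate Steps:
$Y{\left(Z \right)} = 4$ ($Y{\left(Z \right)} = 2 - -2 = 2 + 2 = 4$)
$E{\left(g,W \right)} = 4$
$o{\left(d \right)} = - \frac{2}{d}$
$r{\left(B,P \right)} = \frac{5}{B}$
$D = \frac{899}{4}$ ($D = 226 - \frac{5}{4} = \frac{899}{4} \approx 224.75$)
$\left(D + o{\left(9 \right)}\right) \left(-263\right) = \left(\frac{899}{4} - \frac{2}{9}\right) \left(-263\right) = \frac{8083}{36} \left(-263\right) = - \frac{2125829}{36}$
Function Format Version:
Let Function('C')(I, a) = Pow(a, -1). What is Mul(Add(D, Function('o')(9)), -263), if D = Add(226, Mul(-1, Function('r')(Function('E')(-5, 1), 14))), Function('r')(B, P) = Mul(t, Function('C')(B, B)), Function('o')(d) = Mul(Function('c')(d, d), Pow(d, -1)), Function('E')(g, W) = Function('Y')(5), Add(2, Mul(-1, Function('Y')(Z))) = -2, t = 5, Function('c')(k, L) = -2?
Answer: Rational(-2125829, 36) ≈ -59051.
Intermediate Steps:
Function('Y')(Z) = 4 (Function('Y')(Z) = Add(2, Mul(-1, -2)) = Add(2, 2) = 4)
Function('E')(g, W) = 4
Function('o')(d) = Mul(-2, Pow(d, -1))
Function('r')(B, P) = Mul(5, Pow(B, -1))
D = Rational(899, 4) (D = Add(226, Mul(-1, Mul(5, Pow(4, -1)))) = Add(226, Mul(-1, Mul(5, Rational(1, 4)))) = Add(226, Mul(-1, Rational(5, 4))) = Add(226, Rational(-5, 4)) = Rational(899, 4) ≈ 224.75)
Mul(Add(D, Function('o')(9)), -263) = Mul(Add(Rational(899, 4), Mul(-2, Pow(9, -1))), -263) = Mul(Add(Rational(899, 4), Mul(-2, Rational(1, 9))), -263) = Mul(Add(Rational(899, 4), Rational(-2, 9)), -263) = Mul(Rational(8083, 36), -263) = Rational(-2125829, 36)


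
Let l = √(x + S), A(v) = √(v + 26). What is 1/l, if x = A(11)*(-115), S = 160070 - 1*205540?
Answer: -I*√5/(5*√(9094 + 23*√37)) ≈ -0.004654*I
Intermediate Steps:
S = -45470 (S = 160070 - 205540 = -45470)
A(v) = √(26 + v)
x = -115*√37 (x = √(26 + 11)*(-115) = √37*(-115) = -115*√37 ≈ -699.52)
l = √(-45470 - 115*√37) (l = √(-115*√37 - 45470) = √(-45470 - 115*√37) ≈ 214.87*I)
1/l = 1/(√(-45470 - 115*√37)) = (-45470 - 115*√37)^(-½)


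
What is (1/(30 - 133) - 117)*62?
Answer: -747224/103 ≈ -7254.6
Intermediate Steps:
(1/(30 - 133) - 117)*62 = (1/(-103) - 117)*62 = (-1/103 - 117)*62 = -12052/103*62 = -747224/103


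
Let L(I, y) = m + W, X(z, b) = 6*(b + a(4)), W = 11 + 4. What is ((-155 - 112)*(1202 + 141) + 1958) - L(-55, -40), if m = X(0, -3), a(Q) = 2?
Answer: -356632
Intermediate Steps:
W = 15
X(z, b) = 12 + 6*b (X(z, b) = 6*(b + 2) = 6*(2 + b) = 12 + 6*b)
m = -6 (m = 12 + 6*(-3) = 12 - 18 = -6)
L(I, y) = 9 (L(I, y) = -6 + 15 = 9)
((-155 - 112)*(1202 + 141) + 1958) - L(-55, -40) = ((-155 - 112)*(1202 + 141) + 1958) - 1*9 = (-267*1343 + 1958) - 9 = (-358581 + 1958) - 9 = -356623 - 9 = -356632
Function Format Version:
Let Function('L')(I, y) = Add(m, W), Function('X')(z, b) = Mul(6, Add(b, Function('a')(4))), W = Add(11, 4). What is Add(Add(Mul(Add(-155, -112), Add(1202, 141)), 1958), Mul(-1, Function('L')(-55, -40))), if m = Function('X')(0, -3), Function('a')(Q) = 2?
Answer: -356632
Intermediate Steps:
W = 15
Function('X')(z, b) = Add(12, Mul(6, b)) (Function('X')(z, b) = Mul(6, Add(b, 2)) = Mul(6, Add(2, b)) = Add(12, Mul(6, b)))
m = -6 (m = Add(12, Mul(6, -3)) = Add(12, -18) = -6)
Function('L')(I, y) = 9 (Function('L')(I, y) = Add(-6, 15) = 9)
Add(Add(Mul(Add(-155, -112), Add(1202, 141)), 1958), Mul(-1, Function('L')(-55, -40))) = Add(Add(Mul(Add(-155, -112), Add(1202, 141)), 1958), Mul(-1, 9)) = Add(Add(Mul(-267, 1343), 1958), -9) = Add(Add(-358581, 1958), -9) = Add(-356623, -9) = -356632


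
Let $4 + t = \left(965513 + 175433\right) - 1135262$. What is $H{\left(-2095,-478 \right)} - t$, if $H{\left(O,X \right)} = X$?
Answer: $-6158$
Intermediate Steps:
$t = 5680$ ($t = -4 + \left(\left(965513 + 175433\right) - 1135262\right) = -4 + \left(1140946 - 1135262\right) = -4 + 5684 = 5680$)
$H{\left(-2095,-478 \right)} - t = -478 - 5680 = -6158$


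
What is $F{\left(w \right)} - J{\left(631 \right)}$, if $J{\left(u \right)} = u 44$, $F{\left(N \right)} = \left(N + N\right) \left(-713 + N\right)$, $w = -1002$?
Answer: $3409096$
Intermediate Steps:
$F{\left(N \right)} = 2 N \left(-713 + N\right)$
$J{\left(u \right)} = 44 u$
$F{\left(w \right)} - J{\left(631 \right)} = 2 \left(-1002\right) \left(-713 - 1002\right) - 44 \cdot 631 = 2 \left(-1002\right) \left(-1715\right) - 27764 = 3436860 - 27764 = 3409096$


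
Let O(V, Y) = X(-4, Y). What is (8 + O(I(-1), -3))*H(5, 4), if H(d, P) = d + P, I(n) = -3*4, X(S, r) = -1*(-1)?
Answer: 81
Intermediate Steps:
X(S, r) = 1
I(n) = -12
O(V, Y) = 1
H(d, P) = P + d
(8 + O(I(-1), -3))*H(5, 4) = (8 + 1)*(4 + 5) = 9*9 = 81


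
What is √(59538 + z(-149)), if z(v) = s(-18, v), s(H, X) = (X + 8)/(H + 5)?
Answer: 3*√1118195/13 ≈ 244.03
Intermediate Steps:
s(H, X) = (8 + X)/(5 + H)
z(v) = -8/13 - v/13 (z(v) = (8 + v)/(5 - 18) = (8 + v)/(-13) = -(8 + v)/13 = -8/13 - v/13)
√(59538 + z(-149)) = √(59538 + (-8/13 - 1/13*(-149))) = √(59538 + (-8/13 + 149/13)) = √(59538 + 141/13) = √(774135/13) = 3*√1118195/13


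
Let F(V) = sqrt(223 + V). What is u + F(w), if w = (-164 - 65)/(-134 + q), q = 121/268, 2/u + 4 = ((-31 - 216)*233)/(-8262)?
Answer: 16524/24503 + sqrt(287858602115)/35791 ≈ 15.665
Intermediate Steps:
u = 16524/24503 (u = 2/(-4 + ((-31 - 216)*233)/(-8262)) = 2/(-4 - 247*233*(-1/8262)) = 2/(-4 - 57551*(-1/8262)) = 2/(-4 + 57551/8262) = 2/(24503/8262) = 2*(8262/24503) = 16524/24503 ≈ 0.67437)
q = 121/268 (q = 121*(1/268) = 121/268 ≈ 0.45149)
w = 61372/35791 (w = (-164 - 65)/(-134 + 121/268) = -229/(-35791/268) = -229*(-268/35791) = 61372/35791 ≈ 1.7147)
u + F(w) = 16524/24503 + sqrt(223 + 61372/35791) = 16524/24503 + sqrt(8042765/35791) = 16524/24503 + sqrt(287858602115)/35791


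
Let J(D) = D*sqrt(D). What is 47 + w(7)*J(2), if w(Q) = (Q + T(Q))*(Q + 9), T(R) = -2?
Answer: 47 + 160*sqrt(2) ≈ 273.27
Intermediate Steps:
J(D) = D**(3/2)
w(Q) = (-2 + Q)*(9 + Q) (w(Q) = (Q - 2)*(Q + 9) = (-2 + Q)*(9 + Q))
47 + w(7)*J(2) = 47 + (-18 + 7**2 + 7*7)*2**(3/2) = 47 + (-18 + 49 + 49)*(2*sqrt(2)) = 47 + 80*(2*sqrt(2)) = 47 + 160*sqrt(2)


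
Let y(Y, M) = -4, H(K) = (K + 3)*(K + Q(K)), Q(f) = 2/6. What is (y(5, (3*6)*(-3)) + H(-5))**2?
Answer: 256/9 ≈ 28.444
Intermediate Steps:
Q(f) = 1/3 (Q(f) = 2*(1/6) = 1/3)
H(K) = (3 + K)*(1/3 + K) (H(K) = (K + 3)*(K + 1/3) = (3 + K)*(1/3 + K))
(y(5, (3*6)*(-3)) + H(-5))**2 = (-4 + (1 + (-5)**2 + (10/3)*(-5)))**2 = (-4 + (1 + 25 - 50/3))**2 = (-4 + 28/3)**2 = (16/3)**2 = 256/9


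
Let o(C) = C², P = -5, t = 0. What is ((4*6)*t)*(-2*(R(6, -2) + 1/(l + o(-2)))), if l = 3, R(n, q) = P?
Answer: 0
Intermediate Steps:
R(n, q) = -5
((4*6)*t)*(-2*(R(6, -2) + 1/(l + o(-2)))) = ((4*6)*0)*(-2*(-5 + 1/(3 + (-2)²))) = (24*0)*(-2*(-5 + 1/(3 + 4))) = 0*(-2*(-5 + 1/7)) = 0*(-2*(-5 + ⅐)) = 0*(-2*(-34/7)) = 0*(68/7) = 0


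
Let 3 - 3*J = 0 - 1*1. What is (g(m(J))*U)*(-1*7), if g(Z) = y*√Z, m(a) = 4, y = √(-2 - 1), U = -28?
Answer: 392*I*√3 ≈ 678.96*I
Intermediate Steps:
J = 4/3 (J = 1 - (0 - 1*1)/3 = 1 - (0 - 1)/3 = 1 - ⅓*(-1) = 1 + ⅓ = 4/3 ≈ 1.3333)
y = I*√3 (y = √(-3) = I*√3 ≈ 1.732*I)
g(Z) = I*√3*√Z (g(Z) = (I*√3)*√Z = I*√3*√Z)
(g(m(J))*U)*(-1*7) = ((I*√3*√4)*(-28))*(-1*7) = ((I*√3*2)*(-28))*(-7) = ((2*I*√3)*(-28))*(-7) = -56*I*√3*(-7) = 392*I*√3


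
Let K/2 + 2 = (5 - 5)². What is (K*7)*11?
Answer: -308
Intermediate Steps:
K = -4 (K = -4 + 2*(5 - 5)² = -4 + 2*0² = -4 + 2*0 = -4 + 0 = -4)
(K*7)*11 = -4*7*11 = -28*11 = -308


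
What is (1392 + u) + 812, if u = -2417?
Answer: -213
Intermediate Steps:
(1392 + u) + 812 = (1392 - 2417) + 812 = -1025 + 812 = -213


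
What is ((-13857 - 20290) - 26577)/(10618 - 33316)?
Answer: 30362/11349 ≈ 2.6753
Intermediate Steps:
((-13857 - 20290) - 26577)/(10618 - 33316) = (-34147 - 26577)/(-22698) = -60724*(-1/22698) = 30362/11349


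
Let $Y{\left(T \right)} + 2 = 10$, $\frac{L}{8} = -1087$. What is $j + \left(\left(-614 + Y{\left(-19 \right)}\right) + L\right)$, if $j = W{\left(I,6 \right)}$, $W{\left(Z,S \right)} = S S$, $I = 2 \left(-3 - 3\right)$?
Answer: $-9266$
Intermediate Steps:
$L = -8696$ ($L = 8 \left(-1087\right) = -8696$)
$Y{\left(T \right)} = 8$ ($Y{\left(T \right)} = -2 + 10 = 8$)
$I = -12$ ($I = 2 \left(-6\right) = -12$)
$W{\left(Z,S \right)} = S^{2}$
$j = 36$ ($j = 6^{2} = 36$)
$j + \left(\left(-614 + Y{\left(-19 \right)}\right) + L\right) = 36 + \left(\left(-614 + 8\right) - 8696\right) = 36 - 9302 = -9266$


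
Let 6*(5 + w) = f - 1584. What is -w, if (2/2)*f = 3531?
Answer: -639/2 ≈ -319.50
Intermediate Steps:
f = 3531
w = 639/2 (w = -5 + (3531 - 1584)/6 = -5 + (1/6)*1947 = -5 + 649/2 = 639/2 ≈ 319.50)
-w = -1*639/2 = -639/2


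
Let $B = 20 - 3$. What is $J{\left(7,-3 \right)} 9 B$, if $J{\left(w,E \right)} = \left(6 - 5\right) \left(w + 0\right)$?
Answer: $1071$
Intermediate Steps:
$B = 17$ ($B = 20 - 3 = 17$)
$J{\left(w,E \right)} = w$ ($J{\left(w,E \right)} = 1 w = w$)
$J{\left(7,-3 \right)} 9 B = 7 \cdot 9 \cdot 17 = 63 \cdot 17 = 1071$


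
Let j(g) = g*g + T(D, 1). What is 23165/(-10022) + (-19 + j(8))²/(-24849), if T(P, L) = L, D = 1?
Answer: -596833637/249036678 ≈ -2.3966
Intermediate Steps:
j(g) = 1 + g² (j(g) = g*g + 1 = g² + 1 = 1 + g²)
23165/(-10022) + (-19 + j(8))²/(-24849) = 23165/(-10022) + (-19 + (1 + 8²))²/(-24849) = 23165*(-1/10022) + (-19 + (1 + 64))²*(-1/24849) = -23165/10022 + (-19 + 65)²*(-1/24849) = -23165/10022 + 46²*(-1/24849) = -23165/10022 + 2116*(-1/24849) = -23165/10022 - 2116/24849 = -596833637/249036678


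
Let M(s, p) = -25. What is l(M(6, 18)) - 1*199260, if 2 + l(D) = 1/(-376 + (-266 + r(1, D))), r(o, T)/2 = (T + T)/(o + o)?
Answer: -137889305/692 ≈ -1.9926e+5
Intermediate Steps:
r(o, T) = 2*T/o (r(o, T) = 2*((T + T)/(o + o)) = 2*((2*T)/((2*o))) = 2*((2*T)*(1/(2*o))) = 2*(T/o) = 2*T/o)
l(D) = -2 + 1/(-642 + 2*D) (l(D) = -2 + 1/(-376 + (-266 + 2*D/1)) = -2 + 1/(-376 + (-266 + 2*D*1)) = -2 + 1/(-376 + (-266 + 2*D)) = -2 + 1/(-642 + 2*D))
l(M(6, 18)) - 1*199260 = (1285 - 4*(-25))/(2*(-321 - 25)) - 1*199260 = (½)*(1285 + 100)/(-346) - 199260 = (½)*(-1/346)*1385 - 199260 = -1385/692 - 199260 = -137889305/692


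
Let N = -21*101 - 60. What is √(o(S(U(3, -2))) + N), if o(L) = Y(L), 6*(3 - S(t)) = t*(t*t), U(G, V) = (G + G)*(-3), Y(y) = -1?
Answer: I*√2182 ≈ 46.712*I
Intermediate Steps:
U(G, V) = -6*G (U(G, V) = (2*G)*(-3) = -6*G)
S(t) = 3 - t³/6 (S(t) = 3 - t*t*t/6 = 3 - t*t²/6 = 3 - t³/6)
o(L) = -1
N = -2181 (N = -2121 - 60 = -2181)
√(o(S(U(3, -2))) + N) = √(-1 - 2181) = √(-2182) = I*√2182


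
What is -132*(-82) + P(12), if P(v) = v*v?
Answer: 10968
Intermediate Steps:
P(v) = v**2
-132*(-82) + P(12) = -132*(-82) + 12**2 = 10824 + 144 = 10968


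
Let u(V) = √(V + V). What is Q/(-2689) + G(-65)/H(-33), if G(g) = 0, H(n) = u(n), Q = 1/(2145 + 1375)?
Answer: -1/9465280 ≈ -1.0565e-7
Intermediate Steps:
u(V) = √2*√V (u(V) = √(2*V) = √2*√V)
Q = 1/3520 ≈ 0.00028409
H(n) = √2*√n
Q/(-2689) + G(-65)/H(-33) = (1/3520)/(-2689) + 0/((√2*√(-33))) = (1/3520)*(-1/2689) + 0/((√2*(I*√33))) = -1/9465280 + 0/((I*√66)) = -1/9465280 + 0*(-I*√66/66) = -1/9465280 + 0 = -1/9465280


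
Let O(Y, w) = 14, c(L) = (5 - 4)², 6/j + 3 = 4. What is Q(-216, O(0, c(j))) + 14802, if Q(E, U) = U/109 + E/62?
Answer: 50004620/3379 ≈ 14799.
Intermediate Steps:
j = 6 (j = 6/(-3 + 4) = 6/1 = 6*1 = 6)
c(L) = 1 (c(L) = 1² = 1)
Q(E, U) = E/62 + U/109 (Q(E, U) = U*(1/109) + E*(1/62) = U/109 + E/62 = E/62 + U/109)
Q(-216, O(0, c(j))) + 14802 = ((1/62)*(-216) + (1/109)*14) + 14802 = (-108/31 + 14/109) + 14802 = -11338/3379 + 14802 = 50004620/3379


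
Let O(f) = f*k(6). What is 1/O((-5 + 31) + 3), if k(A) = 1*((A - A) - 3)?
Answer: -1/87 ≈ -0.011494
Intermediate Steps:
k(A) = -3 (k(A) = 1*(0 - 3) = 1*(-3) = -3)
O(f) = -3*f (O(f) = f*(-3) = -3*f)
1/O((-5 + 31) + 3) = 1/(-3*((-5 + 31) + 3)) = 1/(-3*(26 + 3)) = 1/(-3*29) = 1/(-87) = -1/87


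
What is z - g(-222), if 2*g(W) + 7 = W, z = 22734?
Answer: 45697/2 ≈ 22849.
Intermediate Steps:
g(W) = -7/2 + W/2
z - g(-222) = 22734 - (-7/2 + (½)*(-222)) = 22734 - (-7/2 - 111) = 22734 - 1*(-229/2) = 22734 + 229/2 = 45697/2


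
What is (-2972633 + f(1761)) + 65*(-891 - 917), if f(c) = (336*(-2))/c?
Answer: -1813920035/587 ≈ -3.0902e+6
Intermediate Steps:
f(c) = -672/c
(-2972633 + f(1761)) + 65*(-891 - 917) = (-2972633 - 672/1761) + 65*(-891 - 917) = (-2972633 - 672*1/1761) + 65*(-1808) = (-2972633 - 224/587) - 117520 = -1744935795/587 - 117520 = -1813920035/587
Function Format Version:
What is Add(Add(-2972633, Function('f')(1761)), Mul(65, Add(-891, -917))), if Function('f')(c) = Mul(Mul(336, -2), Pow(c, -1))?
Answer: Rational(-1813920035, 587) ≈ -3.0902e+6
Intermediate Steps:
Function('f')(c) = Mul(-672, Pow(c, -1))
Add(Add(-2972633, Function('f')(1761)), Mul(65, Add(-891, -917))) = Add(Add(-2972633, Mul(-672, Pow(1761, -1))), Mul(65, Add(-891, -917))) = Add(Add(-2972633, Mul(-672, Rational(1, 1761))), Mul(65, -1808)) = Add(Add(-2972633, Rational(-224, 587)), -117520) = Add(Rational(-1744935795, 587), -117520) = Rational(-1813920035, 587)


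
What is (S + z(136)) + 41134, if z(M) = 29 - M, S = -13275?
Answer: 27752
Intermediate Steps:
(S + z(136)) + 41134 = (-13275 + (29 - 1*136)) + 41134 = (-13275 + (29 - 136)) + 41134 = (-13275 - 107) + 41134 = -13382 + 41134 = 27752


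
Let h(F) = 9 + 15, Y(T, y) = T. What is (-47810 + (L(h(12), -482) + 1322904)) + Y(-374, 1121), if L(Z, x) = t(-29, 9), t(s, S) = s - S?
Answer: 1274682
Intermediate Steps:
h(F) = 24
L(Z, x) = -38 (L(Z, x) = -29 - 1*9 = -29 - 9 = -38)
(-47810 + (L(h(12), -482) + 1322904)) + Y(-374, 1121) = (-47810 + (-38 + 1322904)) - 374 = (-47810 + 1322866) - 374 = 1275056 - 374 = 1274682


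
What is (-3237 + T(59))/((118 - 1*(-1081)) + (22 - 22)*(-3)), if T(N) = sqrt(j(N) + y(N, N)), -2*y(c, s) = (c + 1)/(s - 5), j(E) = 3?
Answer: -3237/1199 + sqrt(22)/3597 ≈ -2.6984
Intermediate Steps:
y(c, s) = -(1 + c)/(2*(-5 + s)) (y(c, s) = -(c + 1)/(2*(s - 5)) = -(1 + c)/(2*(-5 + s)))
T(N) = sqrt(3 + (-1 - N)/(2*(-5 + N)))
(-3237 + T(59))/((118 - 1*(-1081)) + (22 - 22)*(-3)) = (-3237 + sqrt(2)*sqrt((-31 + 5*59)/(-5 + 59))/2)/((118 - 1*(-1081)) + (22 - 22)*(-3)) = (-3237 + sqrt(2)*sqrt((-31 + 295)/54)/2)/((118 + 1081) + 0*(-3)) = (-3237 + sqrt(2)*sqrt((1/54)*264)/2)/(1199 + 0) = (-3237 + sqrt(2)*sqrt(44/9)/2)/1199 = (-3237 + sqrt(2)*(2*sqrt(11)/3)/2)*(1/1199) = (-3237 + sqrt(22)/3)*(1/1199) = -3237/1199 + sqrt(22)/3597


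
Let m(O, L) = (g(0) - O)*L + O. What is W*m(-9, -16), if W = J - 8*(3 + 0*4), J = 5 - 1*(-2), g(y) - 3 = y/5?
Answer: 3417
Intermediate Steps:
g(y) = 3 + y/5
J = 7 (J = 5 + 2 = 7)
m(O, L) = O + L*(3 - O) (m(O, L) = ((3 + (1/5)*0) - O)*L + O = ((3 + 0) - O)*L + O = (3 - O)*L + O = L*(3 - O) + O = O + L*(3 - O))
W = -17 (W = 7 - 8*(3 + 0*4) = 7 - 8*(3 + 0) = 7 - 8*3 = 7 - 24 = -17)
W*m(-9, -16) = -17*(-9 + 3*(-16) - 1*(-16)*(-9)) = -17*(-9 - 48 - 144) = -17*(-201) = 3417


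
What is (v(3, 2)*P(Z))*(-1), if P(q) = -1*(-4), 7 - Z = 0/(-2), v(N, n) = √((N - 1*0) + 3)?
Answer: -4*√6 ≈ -9.7980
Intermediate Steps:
v(N, n) = √(3 + N) (v(N, n) = √((N + 0) + 3) = √(N + 3) = √(3 + N))
Z = 7 (Z = 7 - 0/(-2) = 7 - 0*(-1)/2 = 7 - 1*0 = 7 + 0 = 7)
P(q) = 4
(v(3, 2)*P(Z))*(-1) = (√(3 + 3)*4)*(-1) = (√6*4)*(-1) = (4*√6)*(-1) = -4*√6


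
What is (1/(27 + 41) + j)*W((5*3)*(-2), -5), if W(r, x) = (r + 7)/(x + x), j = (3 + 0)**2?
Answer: 14099/680 ≈ 20.734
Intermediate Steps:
j = 9 (j = 3**2 = 9)
W(r, x) = (7 + r)/(2*x) (W(r, x) = (7 + r)/((2*x)) = (7 + r)*(1/(2*x)) = (7 + r)/(2*x))
(1/(27 + 41) + j)*W((5*3)*(-2), -5) = (1/(27 + 41) + 9)*((1/2)*(7 + (5*3)*(-2))/(-5)) = (1/68 + 9)*((1/2)*(-1/5)*(7 + 15*(-2))) = (1/68 + 9)*((1/2)*(-1/5)*(7 - 30)) = 613*((1/2)*(-1/5)*(-23))/68 = (613/68)*(23/10) = 14099/680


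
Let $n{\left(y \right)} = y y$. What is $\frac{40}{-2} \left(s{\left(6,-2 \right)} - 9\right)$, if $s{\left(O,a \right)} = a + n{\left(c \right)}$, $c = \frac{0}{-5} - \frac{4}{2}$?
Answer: $140$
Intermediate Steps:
$c = -2$ ($c = 0 \left(- \frac{1}{5}\right) - 2 = 0 - 2 = -2$)
$n{\left(y \right)} = y^{2}$
$s{\left(O,a \right)} = 4 + a$ ($s{\left(O,a \right)} = a + \left(-2\right)^{2} = a + 4 = 4 + a$)
$\frac{40}{-2} \left(s{\left(6,-2 \right)} - 9\right) = \frac{40}{-2} \left(\left(4 - 2\right) - 9\right) = 40 \left(- \frac{1}{2}\right) \left(2 - 9\right) = \left(-20\right) \left(-7\right) = 140$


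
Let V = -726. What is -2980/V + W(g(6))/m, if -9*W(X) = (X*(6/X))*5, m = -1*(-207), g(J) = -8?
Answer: 307220/75141 ≈ 4.0886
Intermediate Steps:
m = 207
W(X) = -10/3 (W(X) = -X*(6/X)*5/9 = -2*5/3 = -⅑*30 = -10/3)
-2980/V + W(g(6))/m = -2980/(-726) - 10/3/207 = -2980*(-1/726) - 10/3*1/207 = 1490/363 - 10/621 = 307220/75141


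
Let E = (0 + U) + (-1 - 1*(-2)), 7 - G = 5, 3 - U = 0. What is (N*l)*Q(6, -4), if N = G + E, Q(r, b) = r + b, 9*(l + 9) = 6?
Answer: -100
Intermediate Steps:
l = -25/3 (l = -9 + (⅑)*6 = -9 + ⅔ = -25/3 ≈ -8.3333)
Q(r, b) = b + r
U = 3 (U = 3 - 1*0 = 3 + 0 = 3)
G = 2 (G = 7 - 1*5 = 7 - 5 = 2)
E = 4 (E = (0 + 3) + (-1 - 1*(-2)) = 3 + (-1 + 2) = 3 + 1 = 4)
N = 6 (N = 2 + 4 = 6)
(N*l)*Q(6, -4) = (6*(-25/3))*(-4 + 6) = -50*2 = -100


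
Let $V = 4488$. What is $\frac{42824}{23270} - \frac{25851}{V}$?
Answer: $- \frac{68226443}{17405960} \approx -3.9197$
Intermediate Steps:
$\frac{42824}{23270} - \frac{25851}{V} = \frac{42824}{23270} - \frac{25851}{4488} = 42824 \cdot \frac{1}{23270} - \frac{8617}{1496} = \frac{21412}{11635} - \frac{8617}{1496} = - \frac{68226443}{17405960}$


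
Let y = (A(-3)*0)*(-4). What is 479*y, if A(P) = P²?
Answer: 0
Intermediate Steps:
y = 0 (y = ((-3)²*0)*(-4) = (9*0)*(-4) = 0*(-4) = 0)
479*y = 479*0 = 0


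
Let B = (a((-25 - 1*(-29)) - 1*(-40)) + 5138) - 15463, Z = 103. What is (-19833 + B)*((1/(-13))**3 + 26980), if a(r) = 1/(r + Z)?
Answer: -87593224478425/107653 ≈ -8.1366e+8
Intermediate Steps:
a(r) = 1/(103 + r) (a(r) = 1/(r + 103) = 1/(103 + r))
B = -1517774/147 (B = (1/(103 + ((-25 - 1*(-29)) - 1*(-40))) + 5138) - 15463 = (1/(103 + ((-25 + 29) + 40)) + 5138) - 15463 = (1/(103 + (4 + 40)) + 5138) - 15463 = (1/(103 + 44) + 5138) - 15463 = (1/147 + 5138) - 15463 = 755287/147 - 15463 = -1517774/147 ≈ -10325.)
(-19833 + B)*((1/(-13))**3 + 26980) = (-19833 - 1517774/147)*((1/(-13))**3 + 26980) = -4433225*((-1/13)**3 + 26980)/147 = -4433225*(-1/2197 + 26980)/147 = -4433225/147*59275059/2197 = -87593224478425/107653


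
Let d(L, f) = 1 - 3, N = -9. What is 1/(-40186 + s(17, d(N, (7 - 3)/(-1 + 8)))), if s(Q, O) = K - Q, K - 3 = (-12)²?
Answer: -1/40056 ≈ -2.4965e-5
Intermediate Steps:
K = 147 (K = 3 + (-12)² = 3 + 144 = 147)
d(L, f) = -2
s(Q, O) = 147 - Q
1/(-40186 + s(17, d(N, (7 - 3)/(-1 + 8)))) = 1/(-40186 + (147 - 1*17)) = 1/(-40186 + (147 - 17)) = 1/(-40186 + 130) = 1/(-40056) = -1/40056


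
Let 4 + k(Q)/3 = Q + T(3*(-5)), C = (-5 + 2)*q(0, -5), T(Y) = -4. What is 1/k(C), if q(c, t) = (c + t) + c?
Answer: 1/21 ≈ 0.047619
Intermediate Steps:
q(c, t) = t + 2*c
C = 15 (C = (-5 + 2)*(-5 + 2*0) = -3*(-5 + 0) = -3*(-5) = 15)
k(Q) = -24 + 3*Q (k(Q) = -12 + 3*(Q - 4) = -12 + 3*(-4 + Q) = -12 + (-12 + 3*Q) = -24 + 3*Q)
1/k(C) = 1/(-24 + 3*15) = 1/(-24 + 45) = 1/21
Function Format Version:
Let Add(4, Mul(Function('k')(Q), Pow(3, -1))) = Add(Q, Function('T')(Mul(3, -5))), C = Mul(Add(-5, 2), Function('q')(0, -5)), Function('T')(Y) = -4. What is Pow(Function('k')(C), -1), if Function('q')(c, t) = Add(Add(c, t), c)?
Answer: Rational(1, 21) ≈ 0.047619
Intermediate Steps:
Function('q')(c, t) = Add(t, Mul(2, c))
C = 15 (C = Mul(Add(-5, 2), Add(-5, Mul(2, 0))) = Mul(-3, Add(-5, 0)) = Mul(-3, -5) = 15)
Function('k')(Q) = Add(-24, Mul(3, Q)) (Function('k')(Q) = Add(-12, Mul(3, Add(Q, -4))) = Add(-12, Mul(3, Add(-4, Q))) = Add(-12, Add(-12, Mul(3, Q))) = Add(-24, Mul(3, Q)))
Pow(Function('k')(C), -1) = Pow(Add(-24, Mul(3, 15)), -1) = Pow(Add(-24, 45), -1) = Pow(21, -1) = Rational(1, 21)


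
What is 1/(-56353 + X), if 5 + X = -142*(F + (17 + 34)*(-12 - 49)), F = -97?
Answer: 1/399178 ≈ 2.5051e-6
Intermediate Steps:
X = 455531 (X = -5 - 142*(-97 + (17 + 34)*(-12 - 49)) = -5 - 142*(-97 + 51*(-61)) = -5 - 142*(-97 - 3111) = -5 - 142*(-3208) = -5 + 455536 = 455531)
1/(-56353 + X) = 1/(-56353 + 455531) = 1/399178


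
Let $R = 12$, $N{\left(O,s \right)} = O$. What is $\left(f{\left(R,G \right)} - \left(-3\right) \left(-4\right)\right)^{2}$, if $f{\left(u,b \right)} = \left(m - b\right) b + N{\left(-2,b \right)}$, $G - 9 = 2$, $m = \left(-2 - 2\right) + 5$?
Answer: $15376$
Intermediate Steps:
$m = 1$ ($m = -4 + 5 = 1$)
$G = 11$ ($G = 9 + 2 = 11$)
$f{\left(u,b \right)} = -2 + b \left(1 - b\right)$ ($f{\left(u,b \right)} = \left(1 - b\right) b - 2 = b \left(1 - b\right) - 2 = -2 + b \left(1 - b\right)$)
$\left(f{\left(R,G \right)} - \left(-3\right) \left(-4\right)\right)^{2} = \left(\left(-2 + 11 - 11^{2}\right) - \left(-3\right) \left(-4\right)\right)^{2} = \left(\left(-2 + 11 - 121\right) - 12\right)^{2} = \left(-112 - 12\right)^{2} = \left(-124\right)^{2} = 15376$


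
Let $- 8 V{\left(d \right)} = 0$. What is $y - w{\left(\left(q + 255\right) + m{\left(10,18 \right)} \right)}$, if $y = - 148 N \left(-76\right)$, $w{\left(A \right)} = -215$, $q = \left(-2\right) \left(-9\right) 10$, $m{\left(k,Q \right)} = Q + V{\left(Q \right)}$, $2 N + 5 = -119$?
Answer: $-697161$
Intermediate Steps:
$N = -62$ ($N = - \frac{5}{2} + \frac{1}{2} \left(-119\right) = - \frac{5}{2} - \frac{119}{2} = -62$)
$V{\left(d \right)} = 0$ ($V{\left(d \right)} = \left(- \frac{1}{8}\right) 0 = 0$)
$m{\left(k,Q \right)} = Q$ ($m{\left(k,Q \right)} = Q + 0 = Q$)
$q = 180$ ($q = 18 \cdot 10 = 180$)
$y = -697376$ ($y = \left(-148\right) \left(-62\right) \left(-76\right) = 9176 \left(-76\right) = -697376$)
$y - w{\left(\left(q + 255\right) + m{\left(10,18 \right)} \right)} = -697376 - -215 = -697376 + 215 = -697161$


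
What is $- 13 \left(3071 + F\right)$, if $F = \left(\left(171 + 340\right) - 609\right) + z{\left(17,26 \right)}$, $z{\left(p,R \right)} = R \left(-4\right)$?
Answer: $-37297$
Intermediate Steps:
$z{\left(p,R \right)} = - 4 R$
$F = -202$ ($F = \left(\left(171 + 340\right) - 609\right) - 104 = \left(511 - 609\right) - 104 = -98 - 104 = -202$)
$- 13 \left(3071 + F\right) = - 13 \left(3071 - 202\right) = \left(-13\right) 2869 = -37297$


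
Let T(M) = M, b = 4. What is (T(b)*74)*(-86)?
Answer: -25456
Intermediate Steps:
(T(b)*74)*(-86) = (4*74)*(-86) = 296*(-86) = -25456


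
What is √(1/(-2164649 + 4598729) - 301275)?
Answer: I*√111561105272607870/608520 ≈ 548.88*I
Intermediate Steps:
√(1/(-2164649 + 4598729) - 301275) = √(1/2434080 - 301275) = √(-733327451999/2434080) = I*√111561105272607870/608520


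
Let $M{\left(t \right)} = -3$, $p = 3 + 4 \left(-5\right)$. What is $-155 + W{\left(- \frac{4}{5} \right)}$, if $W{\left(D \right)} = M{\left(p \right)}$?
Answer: $-158$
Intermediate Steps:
$p = -17$ ($p = 3 - 20 = -17$)
$W{\left(D \right)} = -3$
$-155 + W{\left(- \frac{4}{5} \right)} = -155 - 3 = -158$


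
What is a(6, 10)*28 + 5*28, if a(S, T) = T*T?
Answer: 2940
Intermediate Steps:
a(S, T) = T²
a(6, 10)*28 + 5*28 = 10²*28 + 5*28 = 100*28 + 140 = 2800 + 140 = 2940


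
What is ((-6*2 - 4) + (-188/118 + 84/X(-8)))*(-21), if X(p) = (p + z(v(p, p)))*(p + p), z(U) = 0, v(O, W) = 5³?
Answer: 671517/1888 ≈ 355.68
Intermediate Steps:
v(O, W) = 125
X(p) = 2*p² (X(p) = (p + 0)*(p + p) = p*(2*p) = 2*p²)
((-6*2 - 4) + (-188/118 + 84/X(-8)))*(-21) = ((-6*2 - 4) + (-188/118 + 84/((2*(-8)²))))*(-21) = ((-12 - 4) + (-188*1/118 + 84/((2*64))))*(-21) = (-16 + (-94/59 + 84/128))*(-21) = (-16 + (-94/59 + 84*(1/128)))*(-21) = (-16 + (-94/59 + 21/32))*(-21) = (-16 - 1769/1888)*(-21) = -31977/1888*(-21) = 671517/1888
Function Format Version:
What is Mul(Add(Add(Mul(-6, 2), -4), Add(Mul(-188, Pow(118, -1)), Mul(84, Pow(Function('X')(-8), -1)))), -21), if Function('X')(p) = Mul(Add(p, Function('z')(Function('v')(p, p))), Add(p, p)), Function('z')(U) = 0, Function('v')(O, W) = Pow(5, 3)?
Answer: Rational(671517, 1888) ≈ 355.68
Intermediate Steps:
Function('v')(O, W) = 125
Function('X')(p) = Mul(2, Pow(p, 2)) (Function('X')(p) = Mul(Add(p, 0), Add(p, p)) = Mul(p, Mul(2, p)) = Mul(2, Pow(p, 2)))
Mul(Add(Add(Mul(-6, 2), -4), Add(Mul(-188, Pow(118, -1)), Mul(84, Pow(Function('X')(-8), -1)))), -21) = Mul(Add(Add(Mul(-6, 2), -4), Add(Mul(-188, Pow(118, -1)), Mul(84, Pow(Mul(2, Pow(-8, 2)), -1)))), -21) = Mul(Add(Add(-12, -4), Add(Mul(-188, Rational(1, 118)), Mul(84, Pow(Mul(2, 64), -1)))), -21) = Mul(Add(-16, Add(Rational(-94, 59), Mul(84, Pow(128, -1)))), -21) = Mul(Add(-16, Add(Rational(-94, 59), Mul(84, Rational(1, 128)))), -21) = Mul(Add(-16, Add(Rational(-94, 59), Rational(21, 32))), -21) = Mul(Add(-16, Rational(-1769, 1888)), -21) = Mul(Rational(-31977, 1888), -21) = Rational(671517, 1888)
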